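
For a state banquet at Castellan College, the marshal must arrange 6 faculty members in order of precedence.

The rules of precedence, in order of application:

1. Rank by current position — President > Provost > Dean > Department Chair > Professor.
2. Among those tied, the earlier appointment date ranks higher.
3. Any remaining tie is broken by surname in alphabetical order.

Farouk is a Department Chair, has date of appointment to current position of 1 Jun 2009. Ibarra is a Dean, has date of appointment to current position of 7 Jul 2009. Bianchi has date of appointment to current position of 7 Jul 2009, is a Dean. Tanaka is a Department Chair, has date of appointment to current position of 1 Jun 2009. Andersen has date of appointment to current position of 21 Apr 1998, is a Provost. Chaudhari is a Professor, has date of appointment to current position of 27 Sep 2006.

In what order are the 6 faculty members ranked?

By current position: Andersen (Provost); then Bianchi and Ibarra (Dean); then Farouk and Tanaka (Department Chair); then Chaudhari (Professor).
Bianchi and Ibarra both have date of appointment to current position 7 Jul 2009, so the next rule applies.
Among Bianchi and Ibarra, alphabetically by surname: Bianchi before Ibarra.
Farouk and Tanaka both have date of appointment to current position 1 Jun 2009, so the next rule applies.
Among Farouk and Tanaka, alphabetically by surname: Farouk before Tanaka.
Full order: Andersen, Bianchi, Ibarra, Farouk, Tanaka, Chaudhari.

Andersen, Bianchi, Ibarra, Farouk, Tanaka, Chaudhari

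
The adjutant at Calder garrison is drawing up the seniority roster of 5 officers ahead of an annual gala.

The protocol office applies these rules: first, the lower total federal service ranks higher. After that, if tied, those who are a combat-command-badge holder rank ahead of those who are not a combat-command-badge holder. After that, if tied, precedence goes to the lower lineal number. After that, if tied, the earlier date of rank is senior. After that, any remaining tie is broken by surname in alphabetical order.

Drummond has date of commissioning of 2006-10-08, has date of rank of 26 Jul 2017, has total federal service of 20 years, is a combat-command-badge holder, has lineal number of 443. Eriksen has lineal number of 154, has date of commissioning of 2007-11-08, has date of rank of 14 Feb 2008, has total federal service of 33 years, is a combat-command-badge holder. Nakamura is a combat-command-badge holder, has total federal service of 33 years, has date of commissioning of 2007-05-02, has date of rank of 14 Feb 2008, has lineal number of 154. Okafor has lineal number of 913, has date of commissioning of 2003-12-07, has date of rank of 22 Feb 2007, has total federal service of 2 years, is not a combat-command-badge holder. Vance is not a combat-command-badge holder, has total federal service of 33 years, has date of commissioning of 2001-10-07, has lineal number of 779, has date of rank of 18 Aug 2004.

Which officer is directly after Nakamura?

Vance

By total federal service (lower first): Okafor (2 years); then Drummond (20 years); then Eriksen, Nakamura and Vance (each 33 years).
Among Eriksen, Nakamura and Vance, a combat-command-badge holder before not a combat-command-badge holder: Eriksen and Nakamura (a combat-command-badge holder) before Vance (not a combat-command-badge holder).
Eriksen and Nakamura both have lineal number 154, so the next rule applies.
Eriksen and Nakamura both have date of rank 14 Feb 2008, so the next rule applies.
Among Eriksen and Nakamura, alphabetically by surname: Eriksen before Nakamura.
Order: Okafor, Drummond, Eriksen, Nakamura, Vance.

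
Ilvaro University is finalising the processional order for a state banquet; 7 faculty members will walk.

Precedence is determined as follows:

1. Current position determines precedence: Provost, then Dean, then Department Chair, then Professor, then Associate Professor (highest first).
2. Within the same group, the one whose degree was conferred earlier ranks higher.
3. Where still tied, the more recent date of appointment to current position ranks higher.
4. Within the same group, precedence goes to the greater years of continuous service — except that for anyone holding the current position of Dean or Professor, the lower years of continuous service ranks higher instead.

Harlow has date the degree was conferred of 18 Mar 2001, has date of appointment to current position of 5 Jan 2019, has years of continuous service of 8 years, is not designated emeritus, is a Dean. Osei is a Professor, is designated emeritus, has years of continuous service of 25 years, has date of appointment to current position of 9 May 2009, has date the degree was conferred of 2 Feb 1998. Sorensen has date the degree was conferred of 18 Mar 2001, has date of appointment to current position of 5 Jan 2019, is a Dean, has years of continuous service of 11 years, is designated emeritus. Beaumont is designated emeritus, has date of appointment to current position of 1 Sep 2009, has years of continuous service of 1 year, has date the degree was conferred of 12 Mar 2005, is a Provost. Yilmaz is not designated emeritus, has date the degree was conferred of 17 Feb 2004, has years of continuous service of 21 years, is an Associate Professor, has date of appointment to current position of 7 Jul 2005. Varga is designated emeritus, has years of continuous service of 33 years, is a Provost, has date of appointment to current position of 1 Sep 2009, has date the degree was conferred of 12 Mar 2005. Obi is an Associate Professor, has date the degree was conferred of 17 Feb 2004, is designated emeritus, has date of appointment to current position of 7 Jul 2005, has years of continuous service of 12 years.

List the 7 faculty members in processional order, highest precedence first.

Varga, Beaumont, Harlow, Sorensen, Osei, Yilmaz, Obi

By current position: Varga and Beaumont (Provost); then Harlow and Sorensen (Dean); then Osei (Professor); then Yilmaz and Obi (Associate Professor).
Varga and Beaumont both have date the degree was conferred 12 Mar 2005, so the next rule applies.
Varga and Beaumont both have date of appointment to current position 1 Sep 2009, so the next rule applies.
Among Varga and Beaumont, by years of continuous service (higher first): Varga (33 years) before Beaumont (1 year).
Harlow and Sorensen both have date the degree was conferred 18 Mar 2001, so the next rule applies.
Harlow and Sorensen both have date of appointment to current position 5 Jan 2019, so the next rule applies.
Among Harlow and Sorensen, by years of continuous service (lower first) (reversed rule for this group): Harlow (8 years) before Sorensen (11 years).
Yilmaz and Obi both have date the degree was conferred 17 Feb 2004, so the next rule applies.
Yilmaz and Obi both have date of appointment to current position 7 Jul 2005, so the next rule applies.
Among Yilmaz and Obi, by years of continuous service (higher first): Yilmaz (21 years) before Obi (12 years).
Full order: Varga, Beaumont, Harlow, Sorensen, Osei, Yilmaz, Obi.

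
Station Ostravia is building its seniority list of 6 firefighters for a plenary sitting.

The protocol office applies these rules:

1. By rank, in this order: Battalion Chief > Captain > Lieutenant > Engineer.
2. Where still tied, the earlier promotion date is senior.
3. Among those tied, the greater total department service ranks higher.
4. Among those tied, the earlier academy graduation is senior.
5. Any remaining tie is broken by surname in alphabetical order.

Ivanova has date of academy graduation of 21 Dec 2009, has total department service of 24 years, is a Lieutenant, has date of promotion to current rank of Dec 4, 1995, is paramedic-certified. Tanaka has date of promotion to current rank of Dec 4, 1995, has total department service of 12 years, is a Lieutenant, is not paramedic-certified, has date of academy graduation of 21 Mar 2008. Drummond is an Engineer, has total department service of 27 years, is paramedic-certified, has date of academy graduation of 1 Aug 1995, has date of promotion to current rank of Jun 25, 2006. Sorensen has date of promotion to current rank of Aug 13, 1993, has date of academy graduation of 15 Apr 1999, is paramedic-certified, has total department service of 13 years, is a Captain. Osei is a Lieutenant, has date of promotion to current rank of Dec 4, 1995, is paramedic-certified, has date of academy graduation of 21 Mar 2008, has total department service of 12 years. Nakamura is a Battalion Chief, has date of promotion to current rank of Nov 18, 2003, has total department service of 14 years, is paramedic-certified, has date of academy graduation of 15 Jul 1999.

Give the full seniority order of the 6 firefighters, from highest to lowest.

By rank: Nakamura (Battalion Chief); then Sorensen (Captain); then Ivanova, Osei and Tanaka (Lieutenant); then Drummond (Engineer).
Ivanova, Osei and Tanaka all have date of promotion to current rank Dec 4, 1995, so the next rule applies.
Among Ivanova, Osei and Tanaka, by total department service (higher first): Ivanova (24 years) before Osei and Tanaka (12 years).
Osei and Tanaka both have date of academy graduation 21 Mar 2008, so the next rule applies.
Among Osei and Tanaka, alphabetically by surname: Osei before Tanaka.
Full order: Nakamura, Sorensen, Ivanova, Osei, Tanaka, Drummond.

Nakamura, Sorensen, Ivanova, Osei, Tanaka, Drummond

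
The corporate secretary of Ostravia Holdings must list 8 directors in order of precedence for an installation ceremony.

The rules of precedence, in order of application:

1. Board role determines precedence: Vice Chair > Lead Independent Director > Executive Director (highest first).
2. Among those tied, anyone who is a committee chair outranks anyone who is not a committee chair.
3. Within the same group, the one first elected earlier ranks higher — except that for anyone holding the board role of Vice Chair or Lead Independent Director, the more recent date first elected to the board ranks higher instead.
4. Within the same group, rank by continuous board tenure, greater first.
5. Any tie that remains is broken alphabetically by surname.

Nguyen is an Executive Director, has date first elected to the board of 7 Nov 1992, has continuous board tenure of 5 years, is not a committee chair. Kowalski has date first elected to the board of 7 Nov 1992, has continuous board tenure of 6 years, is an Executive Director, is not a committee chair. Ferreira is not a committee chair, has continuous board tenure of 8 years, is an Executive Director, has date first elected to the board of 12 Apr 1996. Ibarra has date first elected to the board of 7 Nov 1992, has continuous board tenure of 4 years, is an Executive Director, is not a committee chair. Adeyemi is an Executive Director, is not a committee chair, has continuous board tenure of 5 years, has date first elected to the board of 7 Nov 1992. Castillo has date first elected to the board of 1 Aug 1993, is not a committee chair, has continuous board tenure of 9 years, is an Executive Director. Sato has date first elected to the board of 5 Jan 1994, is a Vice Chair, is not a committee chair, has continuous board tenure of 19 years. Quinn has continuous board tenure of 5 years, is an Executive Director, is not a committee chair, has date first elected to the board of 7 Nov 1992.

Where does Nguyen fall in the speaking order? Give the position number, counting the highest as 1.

By board role: Sato (Vice Chair); then Kowalski, Adeyemi, Nguyen, Quinn, Ibarra, Castillo and Ferreira (Executive Director).
Kowalski, Adeyemi, Nguyen, Quinn, Ibarra, Castillo and Ferreira are each not a committee chair, so the next rule applies.
Among Kowalski, Adeyemi, Nguyen, Quinn, Ibarra, Castillo and Ferreira, by date first elected to the board (earlier first): Kowalski, Adeyemi, Nguyen, Quinn and Ibarra (7 Nov 1992) before Castillo (1 Aug 1993) before Ferreira (12 Apr 1996).
Among Kowalski, Adeyemi, Nguyen, Quinn and Ibarra, by continuous board tenure (higher first): Kowalski (6 years) before Adeyemi, Nguyen and Quinn (5 years) before Ibarra (4 years).
Among Adeyemi, Nguyen and Quinn, alphabetically by surname: Adeyemi before Nguyen before Quinn.
Order: Sato, Kowalski, Adeyemi, Nguyen, Quinn, Ibarra, Castillo, Ferreira. So position 4.

4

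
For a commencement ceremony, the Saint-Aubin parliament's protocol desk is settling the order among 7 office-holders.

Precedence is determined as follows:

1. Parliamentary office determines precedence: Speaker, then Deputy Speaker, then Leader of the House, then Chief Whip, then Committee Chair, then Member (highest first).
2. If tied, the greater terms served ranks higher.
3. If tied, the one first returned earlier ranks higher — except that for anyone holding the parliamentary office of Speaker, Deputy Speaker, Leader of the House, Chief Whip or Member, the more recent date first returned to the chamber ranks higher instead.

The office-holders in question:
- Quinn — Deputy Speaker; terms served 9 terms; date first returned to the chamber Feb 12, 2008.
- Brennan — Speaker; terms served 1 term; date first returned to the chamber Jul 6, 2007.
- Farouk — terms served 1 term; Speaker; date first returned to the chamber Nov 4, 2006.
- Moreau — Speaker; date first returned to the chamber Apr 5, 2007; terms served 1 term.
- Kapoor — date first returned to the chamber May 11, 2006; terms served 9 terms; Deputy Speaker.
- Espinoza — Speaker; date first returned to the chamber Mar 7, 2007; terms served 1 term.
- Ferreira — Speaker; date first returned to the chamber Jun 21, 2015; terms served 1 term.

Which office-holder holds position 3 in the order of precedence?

Moreau

By parliamentary office: Ferreira, Brennan, Moreau, Espinoza and Farouk (Speaker); then Quinn and Kapoor (Deputy Speaker).
Ferreira, Brennan, Moreau, Espinoza and Farouk all have terms served 1 term, so the next rule applies.
Among Ferreira, Brennan, Moreau, Espinoza and Farouk, by date first returned to the chamber (later first) (reversed rule for this group): Ferreira (Jun 21, 2015) before Brennan (Jul 6, 2007) before Moreau (Apr 5, 2007) before Espinoza (Mar 7, 2007) before Farouk (Nov 4, 2006).
Quinn and Kapoor both have terms served 9 terms, so the next rule applies.
Among Quinn and Kapoor, by date first returned to the chamber (later first) (reversed rule for this group): Quinn (Feb 12, 2008) before Kapoor (May 11, 2006).
Order: Ferreira, Brennan, Moreau, Espinoza, Farouk, Quinn, Kapoor.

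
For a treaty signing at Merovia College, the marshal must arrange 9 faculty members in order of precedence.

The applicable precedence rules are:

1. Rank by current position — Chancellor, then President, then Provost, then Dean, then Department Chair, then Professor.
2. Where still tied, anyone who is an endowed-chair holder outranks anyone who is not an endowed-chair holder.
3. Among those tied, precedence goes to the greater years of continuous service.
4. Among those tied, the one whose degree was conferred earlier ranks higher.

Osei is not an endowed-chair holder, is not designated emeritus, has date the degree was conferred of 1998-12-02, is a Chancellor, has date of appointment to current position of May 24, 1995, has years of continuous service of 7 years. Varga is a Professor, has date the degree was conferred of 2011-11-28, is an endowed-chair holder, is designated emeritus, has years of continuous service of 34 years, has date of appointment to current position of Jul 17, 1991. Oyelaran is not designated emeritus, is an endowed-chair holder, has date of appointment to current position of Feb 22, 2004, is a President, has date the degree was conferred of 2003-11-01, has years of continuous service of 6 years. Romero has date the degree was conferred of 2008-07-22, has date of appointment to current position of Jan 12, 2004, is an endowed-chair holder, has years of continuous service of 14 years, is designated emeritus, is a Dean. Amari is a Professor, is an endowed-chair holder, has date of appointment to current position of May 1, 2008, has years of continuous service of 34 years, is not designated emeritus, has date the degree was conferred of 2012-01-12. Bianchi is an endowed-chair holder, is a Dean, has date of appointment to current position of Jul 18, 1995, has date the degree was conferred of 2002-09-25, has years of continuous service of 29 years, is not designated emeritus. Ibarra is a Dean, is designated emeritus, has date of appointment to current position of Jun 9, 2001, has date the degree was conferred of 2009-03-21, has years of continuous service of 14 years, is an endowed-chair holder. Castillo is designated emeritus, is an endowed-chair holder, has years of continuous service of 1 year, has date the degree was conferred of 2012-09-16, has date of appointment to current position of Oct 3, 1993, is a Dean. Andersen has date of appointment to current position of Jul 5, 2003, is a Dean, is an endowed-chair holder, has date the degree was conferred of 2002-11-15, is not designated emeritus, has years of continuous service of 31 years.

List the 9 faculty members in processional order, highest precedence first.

Osei, Oyelaran, Andersen, Bianchi, Romero, Ibarra, Castillo, Varga, Amari

By current position: Osei (Chancellor); then Oyelaran (President); then Andersen, Bianchi, Romero, Ibarra and Castillo (Dean); then Varga and Amari (Professor).
Andersen, Bianchi, Romero, Ibarra and Castillo are each an endowed-chair holder, so the next rule applies.
Among Andersen, Bianchi, Romero, Ibarra and Castillo, by years of continuous service (higher first): Andersen (31 years) before Bianchi (29 years) before Romero and Ibarra (14 years) before Castillo (1 year).
Among Romero and Ibarra, by date the degree was conferred (earlier first): Romero (2008-07-22) before Ibarra (2009-03-21).
Varga and Amari are each an endowed-chair holder, so the next rule applies.
Varga and Amari both have years of continuous service 34 years, so the next rule applies.
Among Varga and Amari, by date the degree was conferred (earlier first): Varga (2011-11-28) before Amari (2012-01-12).
Full order: Osei, Oyelaran, Andersen, Bianchi, Romero, Ibarra, Castillo, Varga, Amari.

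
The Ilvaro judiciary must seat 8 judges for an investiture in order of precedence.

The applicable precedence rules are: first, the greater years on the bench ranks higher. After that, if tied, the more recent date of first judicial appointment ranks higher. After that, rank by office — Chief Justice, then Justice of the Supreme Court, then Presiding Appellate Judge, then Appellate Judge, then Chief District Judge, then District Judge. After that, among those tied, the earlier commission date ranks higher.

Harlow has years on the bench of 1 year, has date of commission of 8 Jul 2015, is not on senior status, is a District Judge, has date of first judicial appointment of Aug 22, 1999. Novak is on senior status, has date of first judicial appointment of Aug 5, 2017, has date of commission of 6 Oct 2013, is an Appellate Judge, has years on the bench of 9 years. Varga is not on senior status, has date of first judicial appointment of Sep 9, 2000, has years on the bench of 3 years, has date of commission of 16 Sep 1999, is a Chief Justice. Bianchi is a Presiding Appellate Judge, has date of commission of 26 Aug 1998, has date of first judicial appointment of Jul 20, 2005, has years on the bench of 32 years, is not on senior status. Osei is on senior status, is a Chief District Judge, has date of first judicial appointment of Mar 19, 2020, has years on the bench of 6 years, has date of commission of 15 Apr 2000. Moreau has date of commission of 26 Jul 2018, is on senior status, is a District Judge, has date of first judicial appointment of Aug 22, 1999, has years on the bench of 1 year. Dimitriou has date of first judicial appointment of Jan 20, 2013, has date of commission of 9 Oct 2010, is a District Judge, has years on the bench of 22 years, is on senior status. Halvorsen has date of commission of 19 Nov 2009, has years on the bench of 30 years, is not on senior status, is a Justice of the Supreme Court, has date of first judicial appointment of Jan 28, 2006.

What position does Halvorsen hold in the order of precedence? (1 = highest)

By years on the bench (higher first): Bianchi (32 years); then Halvorsen (30 years); then Dimitriou (22 years); then Novak (9 years); then Osei (6 years); then Varga (3 years); then Harlow and Moreau (both 1 year).
Harlow and Moreau both have date of first judicial appointment Aug 22, 1999, so the next rule applies.
Harlow and Moreau are each District Judge, so the next rule applies.
Among Harlow and Moreau, by date of commission (earlier first): Harlow (8 Jul 2015) before Moreau (26 Jul 2018).
Order: Bianchi, Halvorsen, Dimitriou, Novak, Osei, Varga, Harlow, Moreau. So position 2.

2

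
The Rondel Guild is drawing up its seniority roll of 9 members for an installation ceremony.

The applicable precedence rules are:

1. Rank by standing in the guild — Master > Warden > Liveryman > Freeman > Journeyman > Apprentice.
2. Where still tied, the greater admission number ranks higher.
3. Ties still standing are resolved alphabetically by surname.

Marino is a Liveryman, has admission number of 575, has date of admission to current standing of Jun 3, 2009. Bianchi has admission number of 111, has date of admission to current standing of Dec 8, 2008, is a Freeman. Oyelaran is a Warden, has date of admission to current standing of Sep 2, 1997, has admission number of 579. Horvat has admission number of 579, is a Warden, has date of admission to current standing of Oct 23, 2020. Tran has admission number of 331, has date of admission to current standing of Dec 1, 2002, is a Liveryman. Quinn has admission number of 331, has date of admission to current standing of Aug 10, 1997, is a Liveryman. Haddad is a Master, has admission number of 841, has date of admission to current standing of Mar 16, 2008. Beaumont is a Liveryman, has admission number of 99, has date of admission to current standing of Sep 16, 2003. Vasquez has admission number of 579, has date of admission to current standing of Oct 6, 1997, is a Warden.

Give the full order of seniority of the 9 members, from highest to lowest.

By standing in the guild: Haddad (Master); then Horvat, Oyelaran and Vasquez (Warden); then Marino, Quinn, Tran and Beaumont (Liveryman); then Bianchi (Freeman).
Horvat, Oyelaran and Vasquez all have admission number 579, so the next rule applies.
Among Horvat, Oyelaran and Vasquez, alphabetically by surname: Horvat before Oyelaran before Vasquez.
Among Marino, Quinn, Tran and Beaumont, by admission number (higher first): Marino (575) before Quinn and Tran (331) before Beaumont (99).
Among Quinn and Tran, alphabetically by surname: Quinn before Tran.
Full order: Haddad, Horvat, Oyelaran, Vasquez, Marino, Quinn, Tran, Beaumont, Bianchi.

Haddad, Horvat, Oyelaran, Vasquez, Marino, Quinn, Tran, Beaumont, Bianchi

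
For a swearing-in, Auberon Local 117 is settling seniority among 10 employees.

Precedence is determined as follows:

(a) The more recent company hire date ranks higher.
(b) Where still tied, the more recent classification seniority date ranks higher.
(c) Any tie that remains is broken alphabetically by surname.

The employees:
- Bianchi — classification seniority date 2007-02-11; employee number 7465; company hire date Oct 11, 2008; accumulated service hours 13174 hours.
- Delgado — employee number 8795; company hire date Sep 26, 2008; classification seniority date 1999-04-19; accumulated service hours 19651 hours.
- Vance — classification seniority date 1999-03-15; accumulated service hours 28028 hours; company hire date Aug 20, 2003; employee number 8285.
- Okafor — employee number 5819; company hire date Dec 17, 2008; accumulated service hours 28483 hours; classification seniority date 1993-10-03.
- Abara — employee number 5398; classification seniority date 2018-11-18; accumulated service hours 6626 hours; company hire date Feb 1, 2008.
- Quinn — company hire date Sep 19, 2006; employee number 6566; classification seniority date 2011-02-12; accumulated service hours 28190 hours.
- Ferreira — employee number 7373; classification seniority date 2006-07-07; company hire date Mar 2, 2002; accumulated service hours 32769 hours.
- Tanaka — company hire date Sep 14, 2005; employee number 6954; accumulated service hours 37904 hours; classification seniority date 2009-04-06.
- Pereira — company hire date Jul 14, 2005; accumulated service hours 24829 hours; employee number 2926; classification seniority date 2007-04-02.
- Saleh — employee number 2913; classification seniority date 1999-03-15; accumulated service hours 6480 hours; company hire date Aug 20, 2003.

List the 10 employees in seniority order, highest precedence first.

Okafor, Bianchi, Delgado, Abara, Quinn, Tanaka, Pereira, Saleh, Vance, Ferreira

By company hire date (later first): Okafor (Dec 17, 2008); then Bianchi (Oct 11, 2008); then Delgado (Sep 26, 2008); then Abara (Feb 1, 2008); then Quinn (Sep 19, 2006); then Tanaka (Sep 14, 2005); then Pereira (Jul 14, 2005); then Saleh and Vance (both Aug 20, 2003); then Ferreira (Mar 2, 2002).
Saleh and Vance both have classification seniority date 1999-03-15, so the next rule applies.
Among Saleh and Vance, alphabetically by surname: Saleh before Vance.
Full order: Okafor, Bianchi, Delgado, Abara, Quinn, Tanaka, Pereira, Saleh, Vance, Ferreira.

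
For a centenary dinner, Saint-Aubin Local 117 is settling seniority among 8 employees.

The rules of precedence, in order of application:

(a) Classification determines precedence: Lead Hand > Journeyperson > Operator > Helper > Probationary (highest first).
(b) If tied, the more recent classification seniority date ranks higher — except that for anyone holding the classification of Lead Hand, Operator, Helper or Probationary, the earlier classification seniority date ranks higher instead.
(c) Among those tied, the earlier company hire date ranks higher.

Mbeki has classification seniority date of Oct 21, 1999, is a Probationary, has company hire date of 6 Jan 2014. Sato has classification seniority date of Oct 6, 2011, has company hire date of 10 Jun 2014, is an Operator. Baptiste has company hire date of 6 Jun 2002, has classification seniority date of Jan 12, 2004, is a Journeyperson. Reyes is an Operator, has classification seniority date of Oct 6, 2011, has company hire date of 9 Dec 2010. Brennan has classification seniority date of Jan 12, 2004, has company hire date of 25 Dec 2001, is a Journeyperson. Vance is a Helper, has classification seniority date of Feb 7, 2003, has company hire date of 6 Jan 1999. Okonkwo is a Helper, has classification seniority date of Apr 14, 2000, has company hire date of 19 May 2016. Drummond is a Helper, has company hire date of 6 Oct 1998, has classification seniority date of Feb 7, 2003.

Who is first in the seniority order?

By classification: Brennan and Baptiste (Journeyperson); then Reyes and Sato (Operator); then Okonkwo, Drummond and Vance (Helper); then Mbeki (Probationary).
Brennan and Baptiste both have classification seniority date Jan 12, 2004, so the next rule applies.
Among Brennan and Baptiste, by company hire date (earlier first): Brennan (25 Dec 2001) before Baptiste (6 Jun 2002).
Reyes and Sato both have classification seniority date Oct 6, 2011, so the next rule applies.
Among Reyes and Sato, by company hire date (earlier first): Reyes (9 Dec 2010) before Sato (10 Jun 2014).
Among Okonkwo, Drummond and Vance, by classification seniority date (earlier first) (reversed rule for this group): Okonkwo (Apr 14, 2000) before Drummond and Vance (Feb 7, 2003).
Among Drummond and Vance, by company hire date (earlier first): Drummond (6 Oct 1998) before Vance (6 Jan 1999).
Order: Brennan, Baptiste, Reyes, Sato, Okonkwo, Drummond, Vance, Mbeki.

Brennan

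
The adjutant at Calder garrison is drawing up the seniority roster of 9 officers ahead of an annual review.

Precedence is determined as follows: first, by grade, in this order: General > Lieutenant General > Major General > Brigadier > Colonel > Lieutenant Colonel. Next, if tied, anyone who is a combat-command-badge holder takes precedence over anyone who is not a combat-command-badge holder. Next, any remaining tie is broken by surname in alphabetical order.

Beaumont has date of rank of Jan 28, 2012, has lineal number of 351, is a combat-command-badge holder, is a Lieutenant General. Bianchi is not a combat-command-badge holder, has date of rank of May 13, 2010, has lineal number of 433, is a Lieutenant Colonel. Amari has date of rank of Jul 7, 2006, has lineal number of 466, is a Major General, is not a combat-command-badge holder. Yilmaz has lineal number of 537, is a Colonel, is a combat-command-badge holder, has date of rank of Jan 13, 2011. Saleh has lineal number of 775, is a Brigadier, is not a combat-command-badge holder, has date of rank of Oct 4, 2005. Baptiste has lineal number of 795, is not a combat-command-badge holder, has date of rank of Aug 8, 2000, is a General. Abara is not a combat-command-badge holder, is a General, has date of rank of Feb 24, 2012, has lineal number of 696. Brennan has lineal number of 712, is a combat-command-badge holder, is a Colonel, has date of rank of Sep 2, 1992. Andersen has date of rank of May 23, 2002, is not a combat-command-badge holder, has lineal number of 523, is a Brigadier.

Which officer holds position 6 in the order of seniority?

Saleh

By grade: Abara and Baptiste (General); then Beaumont (Lieutenant General); then Amari (Major General); then Andersen and Saleh (Brigadier); then Brennan and Yilmaz (Colonel); then Bianchi (Lieutenant Colonel).
Abara and Baptiste are each not a combat-command-badge holder, so the next rule applies.
Among Abara and Baptiste, alphabetically by surname: Abara before Baptiste.
Andersen and Saleh are each not a combat-command-badge holder, so the next rule applies.
Among Andersen and Saleh, alphabetically by surname: Andersen before Saleh.
Brennan and Yilmaz are each a combat-command-badge holder, so the next rule applies.
Among Brennan and Yilmaz, alphabetically by surname: Brennan before Yilmaz.
Order: Abara, Baptiste, Beaumont, Amari, Andersen, Saleh, Brennan, Yilmaz, Bianchi.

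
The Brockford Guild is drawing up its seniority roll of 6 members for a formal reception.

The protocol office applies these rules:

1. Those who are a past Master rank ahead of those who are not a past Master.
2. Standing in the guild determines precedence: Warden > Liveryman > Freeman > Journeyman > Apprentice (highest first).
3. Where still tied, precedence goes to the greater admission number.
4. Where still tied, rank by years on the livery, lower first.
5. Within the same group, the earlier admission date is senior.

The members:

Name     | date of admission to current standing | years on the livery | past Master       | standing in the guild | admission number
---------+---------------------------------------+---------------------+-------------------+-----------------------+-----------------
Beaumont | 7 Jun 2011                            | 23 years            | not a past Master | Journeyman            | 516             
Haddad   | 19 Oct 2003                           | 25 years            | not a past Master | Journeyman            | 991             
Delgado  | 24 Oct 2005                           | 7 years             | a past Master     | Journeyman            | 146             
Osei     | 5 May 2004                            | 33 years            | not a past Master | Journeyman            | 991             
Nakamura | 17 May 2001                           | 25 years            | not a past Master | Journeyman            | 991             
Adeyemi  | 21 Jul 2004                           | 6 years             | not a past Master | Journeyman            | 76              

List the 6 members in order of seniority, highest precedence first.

Delgado, Nakamura, Haddad, Osei, Beaumont, Adeyemi

By the first rule: Delgado (a past Master); then Nakamura, Haddad, Osei, Beaumont and Adeyemi (each not a past Master).
Nakamura, Haddad, Osei, Beaumont and Adeyemi are each Journeyman, so the next rule applies.
Among Nakamura, Haddad, Osei, Beaumont and Adeyemi, by admission number (higher first): Nakamura, Haddad and Osei (991) before Beaumont (516) before Adeyemi (76).
Among Nakamura, Haddad and Osei, by years on the livery (lower first): Nakamura and Haddad (25 years) before Osei (33 years).
Among Nakamura and Haddad, by date of admission to current standing (earlier first): Nakamura (17 May 2001) before Haddad (19 Oct 2003).
Full order: Delgado, Nakamura, Haddad, Osei, Beaumont, Adeyemi.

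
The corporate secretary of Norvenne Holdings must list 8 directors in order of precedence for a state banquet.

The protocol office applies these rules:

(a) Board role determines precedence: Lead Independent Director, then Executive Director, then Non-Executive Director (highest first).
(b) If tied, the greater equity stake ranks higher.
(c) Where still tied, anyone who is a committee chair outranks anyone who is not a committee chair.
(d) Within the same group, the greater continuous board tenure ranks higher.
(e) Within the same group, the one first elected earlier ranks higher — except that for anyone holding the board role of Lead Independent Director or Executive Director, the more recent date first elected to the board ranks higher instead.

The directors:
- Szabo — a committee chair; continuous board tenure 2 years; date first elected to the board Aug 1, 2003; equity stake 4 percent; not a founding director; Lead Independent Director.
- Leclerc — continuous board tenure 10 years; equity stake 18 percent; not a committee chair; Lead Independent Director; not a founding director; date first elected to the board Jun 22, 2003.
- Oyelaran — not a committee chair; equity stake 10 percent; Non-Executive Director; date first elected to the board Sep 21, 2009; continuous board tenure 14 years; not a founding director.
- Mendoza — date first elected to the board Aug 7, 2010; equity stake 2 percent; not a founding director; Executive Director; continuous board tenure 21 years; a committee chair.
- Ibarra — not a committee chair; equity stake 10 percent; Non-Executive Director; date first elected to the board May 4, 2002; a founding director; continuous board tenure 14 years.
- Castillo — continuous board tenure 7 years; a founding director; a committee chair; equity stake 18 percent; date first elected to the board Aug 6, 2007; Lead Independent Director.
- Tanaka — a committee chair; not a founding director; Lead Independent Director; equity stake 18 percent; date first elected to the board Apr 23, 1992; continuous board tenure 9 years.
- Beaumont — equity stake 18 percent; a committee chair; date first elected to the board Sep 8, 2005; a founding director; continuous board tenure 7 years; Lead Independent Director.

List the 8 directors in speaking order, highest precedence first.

Tanaka, Castillo, Beaumont, Leclerc, Szabo, Mendoza, Ibarra, Oyelaran

By board role: Tanaka, Castillo, Beaumont, Leclerc and Szabo (Lead Independent Director); then Mendoza (Executive Director); then Ibarra and Oyelaran (Non-Executive Director).
Among Tanaka, Castillo, Beaumont, Leclerc and Szabo, by equity stake (higher first): Tanaka, Castillo, Beaumont and Leclerc (18 percent) before Szabo (4 percent).
Among Tanaka, Castillo, Beaumont and Leclerc, a committee chair before not a committee chair: Tanaka, Castillo and Beaumont (a committee chair) before Leclerc (not a committee chair).
Among Tanaka, Castillo and Beaumont, by continuous board tenure (higher first): Tanaka (9 years) before Castillo and Beaumont (7 years).
Among Castillo and Beaumont, by date first elected to the board (later first) (reversed rule for this group): Castillo (Aug 6, 2007) before Beaumont (Sep 8, 2005).
Ibarra and Oyelaran both have equity stake 10 percent, so the next rule applies.
Ibarra and Oyelaran are each not a committee chair, so the next rule applies.
Ibarra and Oyelaran both have continuous board tenure 14 years, so the next rule applies.
Among Ibarra and Oyelaran, by date first elected to the board (earlier first): Ibarra (May 4, 2002) before Oyelaran (Sep 21, 2009).
Full order: Tanaka, Castillo, Beaumont, Leclerc, Szabo, Mendoza, Ibarra, Oyelaran.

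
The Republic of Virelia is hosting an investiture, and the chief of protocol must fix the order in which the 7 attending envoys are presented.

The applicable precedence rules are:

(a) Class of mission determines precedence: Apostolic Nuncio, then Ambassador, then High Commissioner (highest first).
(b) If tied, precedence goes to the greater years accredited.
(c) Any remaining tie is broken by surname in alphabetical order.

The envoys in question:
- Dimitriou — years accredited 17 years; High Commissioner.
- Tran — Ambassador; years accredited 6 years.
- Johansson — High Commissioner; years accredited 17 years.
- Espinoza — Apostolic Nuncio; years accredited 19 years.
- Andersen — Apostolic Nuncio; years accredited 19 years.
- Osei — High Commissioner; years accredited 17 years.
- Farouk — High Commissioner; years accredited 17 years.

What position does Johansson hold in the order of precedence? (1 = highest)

6

By class of mission: Andersen and Espinoza (Apostolic Nuncio); then Tran (Ambassador); then Dimitriou, Farouk, Johansson and Osei (High Commissioner).
Andersen and Espinoza both have years accredited 19 years, so the next rule applies.
Among Andersen and Espinoza, alphabetically by surname: Andersen before Espinoza.
Dimitriou, Farouk, Johansson and Osei all have years accredited 17 years, so the next rule applies.
Among Dimitriou, Farouk, Johansson and Osei, alphabetically by surname: Dimitriou before Farouk before Johansson before Osei.
Order: Andersen, Espinoza, Tran, Dimitriou, Farouk, Johansson, Osei. So position 6.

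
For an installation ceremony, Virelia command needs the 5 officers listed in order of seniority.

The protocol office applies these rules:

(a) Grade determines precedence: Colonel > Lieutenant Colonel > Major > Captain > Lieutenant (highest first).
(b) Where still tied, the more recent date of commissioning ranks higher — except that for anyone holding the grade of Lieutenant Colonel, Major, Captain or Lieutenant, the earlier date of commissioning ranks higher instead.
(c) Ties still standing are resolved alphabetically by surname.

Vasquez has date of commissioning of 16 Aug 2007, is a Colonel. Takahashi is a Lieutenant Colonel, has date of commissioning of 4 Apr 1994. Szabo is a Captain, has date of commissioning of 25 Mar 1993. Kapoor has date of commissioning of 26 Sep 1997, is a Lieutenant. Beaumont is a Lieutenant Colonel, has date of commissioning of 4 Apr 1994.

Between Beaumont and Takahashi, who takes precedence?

By grade: Vasquez (Colonel); then Beaumont and Takahashi (Lieutenant Colonel); then Szabo (Captain); then Kapoor (Lieutenant).
Beaumont and Takahashi both have date of commissioning 4 Apr 1994, so the next rule applies.
Among Beaumont and Takahashi, alphabetically by surname: Beaumont before Takahashi.
So Beaumont takes precedence.

Beaumont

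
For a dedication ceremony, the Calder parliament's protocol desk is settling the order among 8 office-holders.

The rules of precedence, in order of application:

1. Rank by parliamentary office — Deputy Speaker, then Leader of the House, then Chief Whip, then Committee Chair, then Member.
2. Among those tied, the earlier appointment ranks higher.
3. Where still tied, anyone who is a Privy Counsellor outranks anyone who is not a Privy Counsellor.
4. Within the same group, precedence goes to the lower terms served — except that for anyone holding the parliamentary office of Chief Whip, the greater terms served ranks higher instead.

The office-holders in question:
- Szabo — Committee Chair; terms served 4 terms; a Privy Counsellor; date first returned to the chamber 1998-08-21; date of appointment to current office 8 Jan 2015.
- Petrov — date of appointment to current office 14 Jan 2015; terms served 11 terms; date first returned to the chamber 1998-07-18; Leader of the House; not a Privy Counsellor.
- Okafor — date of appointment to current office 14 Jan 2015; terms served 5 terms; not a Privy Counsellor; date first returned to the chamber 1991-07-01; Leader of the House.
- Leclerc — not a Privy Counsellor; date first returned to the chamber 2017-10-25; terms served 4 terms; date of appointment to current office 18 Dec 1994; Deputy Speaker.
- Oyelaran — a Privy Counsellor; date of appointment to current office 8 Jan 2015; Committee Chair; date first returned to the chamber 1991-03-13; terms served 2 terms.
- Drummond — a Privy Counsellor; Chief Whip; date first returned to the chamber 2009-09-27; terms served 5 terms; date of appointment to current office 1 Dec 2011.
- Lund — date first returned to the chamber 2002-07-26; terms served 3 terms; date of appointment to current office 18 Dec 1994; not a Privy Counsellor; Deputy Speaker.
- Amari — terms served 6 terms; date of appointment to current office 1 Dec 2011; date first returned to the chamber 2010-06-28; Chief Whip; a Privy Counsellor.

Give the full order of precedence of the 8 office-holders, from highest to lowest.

Lund, Leclerc, Okafor, Petrov, Amari, Drummond, Oyelaran, Szabo

By parliamentary office: Lund and Leclerc (Deputy Speaker); then Okafor and Petrov (Leader of the House); then Amari and Drummond (Chief Whip); then Oyelaran and Szabo (Committee Chair).
Lund and Leclerc both have date of appointment to current office 18 Dec 1994, so the next rule applies.
Lund and Leclerc are each not a Privy Counsellor, so the next rule applies.
Among Lund and Leclerc, by terms served (lower first): Lund (3 terms) before Leclerc (4 terms).
Okafor and Petrov both have date of appointment to current office 14 Jan 2015, so the next rule applies.
Okafor and Petrov are each not a Privy Counsellor, so the next rule applies.
Among Okafor and Petrov, by terms served (lower first): Okafor (5 terms) before Petrov (11 terms).
Amari and Drummond both have date of appointment to current office 1 Dec 2011, so the next rule applies.
Amari and Drummond are each a Privy Counsellor, so the next rule applies.
Among Amari and Drummond, by terms served (higher first) (reversed rule for this group): Amari (6 terms) before Drummond (5 terms).
Oyelaran and Szabo both have date of appointment to current office 8 Jan 2015, so the next rule applies.
Oyelaran and Szabo are each a Privy Counsellor, so the next rule applies.
Among Oyelaran and Szabo, by terms served (lower first): Oyelaran (2 terms) before Szabo (4 terms).
Full order: Lund, Leclerc, Okafor, Petrov, Amari, Drummond, Oyelaran, Szabo.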